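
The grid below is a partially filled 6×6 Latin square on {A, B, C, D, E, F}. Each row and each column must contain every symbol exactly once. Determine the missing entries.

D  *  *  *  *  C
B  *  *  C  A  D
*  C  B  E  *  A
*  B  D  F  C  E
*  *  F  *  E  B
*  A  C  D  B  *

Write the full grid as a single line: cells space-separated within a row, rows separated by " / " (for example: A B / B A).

D E A B F C / B F E C A D / F C B E D A / A B D F C E / C D F A E B / E A C D B F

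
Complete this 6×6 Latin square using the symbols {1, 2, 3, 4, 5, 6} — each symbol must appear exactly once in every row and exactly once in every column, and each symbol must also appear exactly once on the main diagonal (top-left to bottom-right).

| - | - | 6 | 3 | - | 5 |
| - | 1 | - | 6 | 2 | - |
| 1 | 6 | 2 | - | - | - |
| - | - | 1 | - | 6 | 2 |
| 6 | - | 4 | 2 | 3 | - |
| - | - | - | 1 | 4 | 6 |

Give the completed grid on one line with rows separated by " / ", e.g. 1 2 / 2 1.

4 2 6 3 1 5 / 5 1 3 6 2 4 / 1 6 2 4 5 3 / 3 4 1 5 6 2 / 6 5 4 2 3 1 / 2 3 5 1 4 6

(r1,c1) = 4
(r1,c2) = 2
(r1,c5) = 1
(r3,c5) = 5
(r4,c4) = 5
(r5,c2) = 5
(r5,c6) = 1
(r6,c2) = 3
(r6,c3) = 5
(r2,c3) = 3
(r2,c6) = 4
(r3,c4) = 4
(r3,c6) = 3
(r4,c1) = 3
(r4,c2) = 4
(r6,c1) = 2
(r2,c1) = 5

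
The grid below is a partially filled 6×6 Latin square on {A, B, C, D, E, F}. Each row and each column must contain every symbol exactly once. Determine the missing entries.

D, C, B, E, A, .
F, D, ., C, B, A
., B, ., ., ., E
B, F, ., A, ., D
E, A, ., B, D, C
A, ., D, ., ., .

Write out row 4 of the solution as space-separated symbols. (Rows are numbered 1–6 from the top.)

(r1,c6) = F
(r2,c3) = E
(r3,c1) = C
(r3,c5) = F
(r4,c3) = C
(r4,c5) = E

B F C A E D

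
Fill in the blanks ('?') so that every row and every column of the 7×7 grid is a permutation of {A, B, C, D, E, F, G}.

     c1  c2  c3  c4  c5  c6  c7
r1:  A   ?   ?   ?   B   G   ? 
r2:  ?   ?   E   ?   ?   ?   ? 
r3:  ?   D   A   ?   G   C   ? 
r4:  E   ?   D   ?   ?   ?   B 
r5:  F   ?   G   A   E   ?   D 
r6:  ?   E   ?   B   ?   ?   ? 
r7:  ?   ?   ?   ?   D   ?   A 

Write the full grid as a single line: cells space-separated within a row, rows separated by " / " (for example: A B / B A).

(r3,c1) = B
(r5,c6) = B
(r5,c2) = C
(r1,c2) = F
(r1,c3) = C
(r1,c7) = E
(r3,c7) = F
(r6,c3) = F
(r7,c3) = B
(r1,c4) = D
(r3,c4) = E
(r7,c2) = G
(r4,c2) = A
(r4,c6) = F
(r7,c1) = C
(r7,c4) = F
(r7,c6) = E
(r2,c2) = B
(r4,c5) = C
(r6,c5) = A
(r6,c6) = D
(r2,c5) = F
(r2,c6) = A
(r4,c4) = G
(r6,c1) = G
(r6,c7) = C
(r2,c1) = D
(r2,c4) = C
(r2,c7) = G

A F C D B G E / D B E C F A G / B D A E G C F / E A D G C F B / F C G A E B D / G E F B A D C / C G B F D E A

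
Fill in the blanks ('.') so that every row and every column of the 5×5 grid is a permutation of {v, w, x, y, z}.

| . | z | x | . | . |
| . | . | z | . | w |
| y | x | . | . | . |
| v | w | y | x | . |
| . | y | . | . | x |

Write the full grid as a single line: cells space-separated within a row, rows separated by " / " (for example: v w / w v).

w z x v y / x v z y w / y x w z v / v w y x z / z y v w x

row 1 has {x,z}; column 1 has {v,y} — only w is left for (r1,c1).
row 2 has {w,z}; column 1 has {v,w,y} — only x is left for (r2,c1).
row 2 has {w,x,z}; column 2 has {w,x,y,z} — only v is left for (r2,c2).
row 2 has {v,w,x,z}; column 4 has {x} — only y is left for (r2,c4).
row 4 has {v,w,x,y}; column 5 has {w,x} — only z is left for (r4,c5).
row 5 has {x,y}; column 1 has {v,w,x,y} — only z is left for (r5,c1).
row 1 has {w,x,z}; column 4 has {x,y} — only v is left for (r1,c4).
row 1 has {v,w,x,z}; column 5 has {w,x,z} — only y is left for (r1,c5).
row 3 has {x,y}; column 5 has {w,x,y,z} — only v is left for (r3,c5).
row 5 has {x,y,z}; column 4 has {v,x,y} — only w is left for (r5,c4).
row 3 has {v,x,y}; column 3 has {x,y,z} — only w is left for (r3,c3).
row 3 has {v,w,x,y}; column 4 has {v,w,x,y} — only z is left for (r3,c4).
row 5 has {w,x,y,z}; column 3 has {w,x,y,z} — only v is left for (r5,c3).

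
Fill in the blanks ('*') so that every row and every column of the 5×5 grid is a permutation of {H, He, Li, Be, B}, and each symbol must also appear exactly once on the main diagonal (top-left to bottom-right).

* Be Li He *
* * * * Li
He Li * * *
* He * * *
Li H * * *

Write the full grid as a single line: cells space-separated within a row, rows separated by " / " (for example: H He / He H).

(r2,c2): row 2 has {Li}; column 2 has {H,He,Li,Be}; the diagonal is empty so far, so it must be B.
(r1,c1): row 1 has {He,Li,Be}; column 1 has {He,Li}; the diagonal has {B}, so it must be H.
(r1,c5): row 1 has {H,He,Li,Be}; column 5 has {Li}, so it must be B.
(r2,c1): row 2 has {Li,B}; column 1 has {H,He,Li}, so it must be Be.
(r2,c4): row 2 has {Li,Be,B}; column 4 has {He}, so it must be H.
(r3,c3): row 3 has {He,Li}; column 3 has {Li}; the diagonal has {H,B}, so it must be Be.
(r3,c4): row 3 has {He,Li,Be}; column 4 has {H,He}, so it must be B.
(r3,c5): row 3 has {He,Li,Be,B}; column 5 has {Li,B}, so it must be H.
(r4,c1): row 4 has {He}; column 1 has {H,He,Li,Be}, so it must be B.
(r4,c3): row 4 has {He,B}; column 3 has {Li,Be}, so it must be H.
(r4,c4): row 4 has {H,He,B}; column 4 has {H,He,B}; the diagonal has {H,Be,B}, so it must be Li.
(r4,c5): row 4 has {H,He,Li,B}; column 5 has {H,Li,B}, so it must be Be.
(r5,c4): row 5 has {H,Li}; column 4 has {H,He,Li,B}, so it must be Be.
(r5,c5): row 5 has {H,Li,Be}; column 5 has {H,Li,Be,B}; the diagonal has {H,Li,Be,B}, so it must be He.
(r2,c3): row 2 has {H,Li,Be,B}; column 3 has {H,Li,Be}, so it must be He.
(r5,c3): row 5 has {H,He,Li,Be}; column 3 has {H,He,Li,Be}, so it must be B.

H Be Li He B / Be B He H Li / He Li Be B H / B He H Li Be / Li H B Be He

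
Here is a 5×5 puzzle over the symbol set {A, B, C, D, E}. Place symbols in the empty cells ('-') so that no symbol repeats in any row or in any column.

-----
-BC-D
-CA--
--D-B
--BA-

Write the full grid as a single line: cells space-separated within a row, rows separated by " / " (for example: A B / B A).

C D E B A / A B C E D / B C A D E / E A D C B / D E B A C

Cell (r1,c3): row 1 is empty so far; column 3 has {A,B,C,D} → E.
Cell (r2,c4): row 2 has {B,C,D}; column 4 has {A} → E.
Cell (r3,c5): row 3 has {A,C}; column 5 has {B,D} → E.
Cell (r4,c4): row 4 has {B,D}; column 4 has {A,E} → C.
Cell (r5,c5): row 5 has {A,B}; column 5 has {B,D,E} → C.
Cell (r1,c5): row 1 has {E}; column 5 has {B,C,D,E} → A.
Cell (r2,c1): row 2 has {B,C,D,E}; column 1 is empty so far → A.
Cell (r4,c1): row 4 has {B,C,D}; column 1 has {A} → E.
Cell (r4,c2): row 4 has {B,C,D,E}; column 2 has {B,C} → A.
Cell (r5,c1): row 5 has {A,B,C}; column 1 has {A,E} → D.
Cell (r5,c2): row 5 has {A,B,C,D}; column 2 has {A,B,C} → E.
Cell (r1,c2): row 1 has {A,E}; column 2 has {A,B,C,E} → D.
Cell (r1,c4): row 1 has {A,D,E}; column 4 has {A,C,E} → B.
Cell (r3,c1): row 3 has {A,C,E}; column 1 has {A,D,E} → B.
Cell (r3,c4): row 3 has {A,B,C,E}; column 4 has {A,B,C,E} → D.
Cell (r1,c1): row 1 has {A,B,D,E}; column 1 has {A,B,D,E} → C.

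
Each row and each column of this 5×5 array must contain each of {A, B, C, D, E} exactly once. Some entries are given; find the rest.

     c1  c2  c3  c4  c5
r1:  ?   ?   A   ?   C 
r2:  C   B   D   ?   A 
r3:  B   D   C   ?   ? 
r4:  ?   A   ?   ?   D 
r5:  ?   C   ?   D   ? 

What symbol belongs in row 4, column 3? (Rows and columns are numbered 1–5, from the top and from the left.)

(r1,c2) = E
(r1,c4) = B
(r2,c4) = E
(r3,c4) = A
(r3,c5) = E
(r4,c1) = E
(r4,c3) = B

B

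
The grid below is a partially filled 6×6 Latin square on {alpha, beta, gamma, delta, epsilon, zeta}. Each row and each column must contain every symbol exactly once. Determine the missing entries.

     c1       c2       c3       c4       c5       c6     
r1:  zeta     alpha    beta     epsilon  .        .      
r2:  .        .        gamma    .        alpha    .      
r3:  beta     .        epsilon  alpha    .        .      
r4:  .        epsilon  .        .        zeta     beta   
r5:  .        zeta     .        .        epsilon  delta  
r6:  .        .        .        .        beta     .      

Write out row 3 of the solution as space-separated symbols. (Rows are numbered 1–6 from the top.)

Cell (r1,c6): row 1 has {alpha,beta,epsilon,zeta}; column 6 has {beta,delta} → gamma.
Cell (r3,c6): row 3 has {alpha,beta,epsilon}; column 6 has {beta,gamma,delta} → zeta.
Cell (r5,c3): row 5 has {delta,epsilon,zeta}; column 3 has {beta,gamma,epsilon} → alpha.
Cell (r1,c5): row 1 has {alpha,beta,gamma,epsilon,zeta}; column 5 has {alpha,beta,epsilon,zeta} → delta.
Cell (r2,c6): row 2 has {alpha,gamma}; column 6 has {beta,gamma,delta,zeta} → epsilon.
Cell (r3,c5): row 3 has {alpha,beta,epsilon,zeta}; column 5 has {alpha,beta,delta,epsilon,zeta} → gamma.
Cell (r4,c3): row 4 has {beta,epsilon,zeta}; column 3 has {alpha,beta,gamma,epsilon} → delta.
Cell (r4,c4): row 4 has {beta,delta,epsilon,zeta}; column 4 has {alpha,epsilon} → gamma.
Cell (r5,c1): row 5 has {alpha,delta,epsilon,zeta}; column 1 has {beta,zeta} → gamma.
Cell (r5,c4): row 5 has {alpha,gamma,delta,epsilon,zeta}; column 4 has {alpha,gamma,epsilon} → beta.
Cell (r6,c3): row 6 has {beta}; column 3 has {alpha,beta,gamma,delta,epsilon} → zeta.
Cell (r6,c4): row 6 has {beta,zeta}; column 4 has {alpha,beta,gamma,epsilon} → delta.
Cell (r6,c6): row 6 has {beta,delta,zeta}; column 6 has {beta,gamma,delta,epsilon,zeta} → alpha.
Cell (r2,c1): row 2 has {alpha,gamma,epsilon}; column 1 has {beta,gamma,zeta} → delta.
Cell (r2,c2): row 2 has {alpha,gamma,delta,epsilon}; column 2 has {alpha,epsilon,zeta} → beta.
Cell (r2,c4): row 2 has {alpha,beta,gamma,delta,epsilon}; column 4 has {alpha,beta,gamma,delta,epsilon} → zeta.
Cell (r3,c2): row 3 has {alpha,beta,gamma,epsilon,zeta}; column 2 has {alpha,beta,epsilon,zeta} → delta.

beta delta epsilon alpha gamma zeta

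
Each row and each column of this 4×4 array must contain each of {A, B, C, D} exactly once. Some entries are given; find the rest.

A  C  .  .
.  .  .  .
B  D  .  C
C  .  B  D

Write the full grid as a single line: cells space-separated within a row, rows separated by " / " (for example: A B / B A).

A C D B / D B C A / B D A C / C A B D

At row 1, column 3: row 1 has {A,C}; column 3 has {B}; that leaves D.
At row 1, column 4: row 1 has {A,C,D}; column 4 has {C,D}; that leaves B.
At row 2, column 1: row 2 is empty so far; column 1 has {A,B,C}; that leaves D.
At row 2, column 4: row 2 has {D}; column 4 has {B,C,D}; that leaves A.
At row 3, column 3: row 3 has {B,C,D}; column 3 has {B,D}; that leaves A.
At row 4, column 2: row 4 has {B,C,D}; column 2 has {C,D}; that leaves A.
At row 2, column 2: row 2 has {A,D}; column 2 has {A,C,D}; that leaves B.
At row 2, column 3: row 2 has {A,B,D}; column 3 has {A,B,D}; that leaves C.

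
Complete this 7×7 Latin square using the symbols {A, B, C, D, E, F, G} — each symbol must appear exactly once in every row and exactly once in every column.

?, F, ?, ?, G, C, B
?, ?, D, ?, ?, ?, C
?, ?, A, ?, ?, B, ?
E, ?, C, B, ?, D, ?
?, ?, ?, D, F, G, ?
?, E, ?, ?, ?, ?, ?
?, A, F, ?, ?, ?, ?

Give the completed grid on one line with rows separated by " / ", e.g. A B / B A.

D F E A G C B / G B D F E A C / F D A E C B G / E G C B A D F / A C B D F G E / B E G C D F A / C A F G B E D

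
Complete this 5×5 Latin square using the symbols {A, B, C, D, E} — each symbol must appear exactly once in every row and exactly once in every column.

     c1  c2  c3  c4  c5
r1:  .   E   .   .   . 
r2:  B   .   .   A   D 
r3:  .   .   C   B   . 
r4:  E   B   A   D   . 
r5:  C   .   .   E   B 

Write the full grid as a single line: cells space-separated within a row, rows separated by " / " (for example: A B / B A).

D E B C A / B C E A D / A D C B E / E B A D C / C A D E B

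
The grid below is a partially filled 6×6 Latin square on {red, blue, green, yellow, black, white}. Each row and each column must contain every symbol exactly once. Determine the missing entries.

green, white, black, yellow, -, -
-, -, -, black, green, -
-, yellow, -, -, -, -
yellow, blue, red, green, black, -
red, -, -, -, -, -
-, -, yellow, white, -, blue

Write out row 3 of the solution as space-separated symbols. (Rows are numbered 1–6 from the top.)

blue yellow green red white black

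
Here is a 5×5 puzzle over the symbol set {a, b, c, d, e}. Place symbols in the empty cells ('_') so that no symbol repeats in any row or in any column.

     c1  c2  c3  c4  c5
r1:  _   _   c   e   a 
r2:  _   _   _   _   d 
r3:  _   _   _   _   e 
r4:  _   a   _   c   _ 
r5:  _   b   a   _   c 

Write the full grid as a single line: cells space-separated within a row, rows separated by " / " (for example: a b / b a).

Cell (r1,c2): row 1 has {a,c,e}; column 2 has {a,b} → d.
Cell (r3,c2): row 3 has {e}; column 2 has {a,b,d} → c.
Cell (r4,c5): row 4 has {a,c}; column 5 has {a,c,d,e} → b.
Cell (r5,c4): row 5 has {a,b,c}; column 4 has {c,e} → d.
Cell (r1,c1): row 1 has {a,c,d,e}; column 1 is empty so far → b.
Cell (r2,c2): row 2 has {d}; column 2 has {a,b,c,d} → e.
Cell (r2,c3): row 2 has {d,e}; column 3 has {a,c} → b.
Cell (r2,c4): row 2 has {b,d,e}; column 4 has {c,d,e} → a.
Cell (r3,c3): row 3 has {c,e}; column 3 has {a,b,c} → d.
Cell (r3,c4): row 3 has {c,d,e}; column 4 has {a,c,d,e} → b.
Cell (r4,c3): row 4 has {a,b,c}; column 3 has {a,b,c,d} → e.
Cell (r5,c1): row 5 has {a,b,c,d}; column 1 has {b} → e.
Cell (r2,c1): row 2 has {a,b,d,e}; column 1 has {b,e} → c.
Cell (r3,c1): row 3 has {b,c,d,e}; column 1 has {b,c,e} → a.
Cell (r4,c1): row 4 has {a,b,c,e}; column 1 has {a,b,c,e} → d.

b d c e a / c e b a d / a c d b e / d a e c b / e b a d c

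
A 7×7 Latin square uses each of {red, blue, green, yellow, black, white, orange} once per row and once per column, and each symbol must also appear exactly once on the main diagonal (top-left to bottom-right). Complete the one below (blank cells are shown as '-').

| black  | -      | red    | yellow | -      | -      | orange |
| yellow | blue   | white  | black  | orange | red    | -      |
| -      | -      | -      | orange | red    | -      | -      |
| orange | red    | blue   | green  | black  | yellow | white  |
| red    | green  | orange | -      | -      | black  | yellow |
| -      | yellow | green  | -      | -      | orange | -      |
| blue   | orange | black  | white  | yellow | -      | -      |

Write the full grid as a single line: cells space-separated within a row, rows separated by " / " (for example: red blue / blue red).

black white red yellow green blue orange / yellow blue white black orange red green / green black yellow orange red white blue / orange red blue green black yellow white / red green orange blue white black yellow / white yellow green red blue orange black / blue orange black white yellow green red

(r1,c2) = white
(r2,c7) = green
(r3,c2) = black
(r3,c3) = yellow
(r3,c7) = blue
(r5,c4) = blue
(r5,c5) = white
(r6,c1) = white
(r6,c4) = red
(r6,c5) = blue
(r6,c7) = black
(r7,c6) = green
(r7,c7) = red
(r1,c5) = green
(r1,c6) = blue
(r3,c1) = green
(r3,c6) = white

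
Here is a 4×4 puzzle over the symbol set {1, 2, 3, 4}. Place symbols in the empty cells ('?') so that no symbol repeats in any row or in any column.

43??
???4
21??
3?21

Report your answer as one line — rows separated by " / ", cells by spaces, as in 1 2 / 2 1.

row 1 has {3,4}; column 3 has {2} — only 1 is left for (r1,c3).
row 1 has {1,3,4}; column 4 has {1,4} — only 2 is left for (r1,c4).
row 2 has {4}; column 1 has {2,3,4} — only 1 is left for (r2,c1).
row 2 has {1,4}; column 2 has {1,3} — only 2 is left for (r2,c2).
row 2 has {1,2,4}; column 3 has {1,2} — only 3 is left for (r2,c3).
row 3 has {1,2}; column 3 has {1,2,3} — only 4 is left for (r3,c3).
row 3 has {1,2,4}; column 4 has {1,2,4} — only 3 is left for (r3,c4).
row 4 has {1,2,3}; column 2 has {1,2,3} — only 4 is left for (r4,c2).

4 3 1 2 / 1 2 3 4 / 2 1 4 3 / 3 4 2 1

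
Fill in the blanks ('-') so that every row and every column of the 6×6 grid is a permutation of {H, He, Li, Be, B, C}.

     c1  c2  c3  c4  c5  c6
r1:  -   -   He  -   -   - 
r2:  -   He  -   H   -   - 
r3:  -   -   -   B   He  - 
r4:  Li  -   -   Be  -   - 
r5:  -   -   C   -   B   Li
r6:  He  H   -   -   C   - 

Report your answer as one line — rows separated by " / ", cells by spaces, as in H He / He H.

(r4,c5) = H
(r5,c2) = Be
(r5,c4) = He
(r6,c4) = Li
(r1,c4) = C
(r4,c3) = B
(r5,c1) = H
(r6,c3) = Be
(r6,c6) = B
(r2,c3) = Li
(r2,c5) = Be
(r2,c6) = C
(r3,c3) = H
(r3,c6) = Be
(r4,c2) = C
(r4,c6) = He
(r1,c5) = Li
(r1,c6) = H
(r2,c1) = B
(r3,c1) = C
(r3,c2) = Li
(r1,c1) = Be
(r1,c2) = B

Be B He C Li H / B He Li H Be C / C Li H B He Be / Li C B Be H He / H Be C He B Li / He H Be Li C B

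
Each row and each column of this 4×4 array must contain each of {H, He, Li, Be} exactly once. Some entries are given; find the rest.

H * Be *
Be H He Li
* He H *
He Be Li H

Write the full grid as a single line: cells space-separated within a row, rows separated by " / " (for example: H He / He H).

H Li Be He / Be H He Li / Li He H Be / He Be Li H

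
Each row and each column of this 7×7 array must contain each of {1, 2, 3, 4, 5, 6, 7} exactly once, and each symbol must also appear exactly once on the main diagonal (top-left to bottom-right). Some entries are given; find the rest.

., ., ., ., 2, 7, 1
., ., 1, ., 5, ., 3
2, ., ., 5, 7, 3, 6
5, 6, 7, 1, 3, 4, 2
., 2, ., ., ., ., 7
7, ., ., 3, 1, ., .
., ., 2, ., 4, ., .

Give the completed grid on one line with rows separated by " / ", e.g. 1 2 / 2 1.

(r3,c3) = 4
(r5,c5) = 6
(r7,c7) = 5
(r1,c1) = 3
(r2,c2) = 7
(r3,c2) = 1
(r5,c4) = 4
(r6,c6) = 2
(r6,c7) = 4
(r7,c2) = 3
(r1,c4) = 6
(r2,c4) = 2
(r2,c6) = 6
(r5,c1) = 1
(r5,c6) = 5
(r6,c2) = 5
(r6,c3) = 6
(r7,c1) = 6
(r7,c4) = 7
(r7,c6) = 1
(r1,c2) = 4
(r1,c3) = 5
(r2,c1) = 4
(r5,c3) = 3

3 4 5 6 2 7 1 / 4 7 1 2 5 6 3 / 2 1 4 5 7 3 6 / 5 6 7 1 3 4 2 / 1 2 3 4 6 5 7 / 7 5 6 3 1 2 4 / 6 3 2 7 4 1 5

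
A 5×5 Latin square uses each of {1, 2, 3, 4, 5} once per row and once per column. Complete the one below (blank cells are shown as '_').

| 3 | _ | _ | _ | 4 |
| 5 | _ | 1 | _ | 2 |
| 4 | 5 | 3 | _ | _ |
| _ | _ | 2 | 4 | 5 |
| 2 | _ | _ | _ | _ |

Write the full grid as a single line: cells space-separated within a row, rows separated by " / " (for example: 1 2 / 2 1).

3 2 5 1 4 / 5 4 1 3 2 / 4 5 3 2 1 / 1 3 2 4 5 / 2 1 4 5 3

(r1,c3) = 5
(r2,c4) = 3
(r3,c5) = 1
(r4,c1) = 1
(r4,c2) = 3
(r5,c3) = 4
(r5,c5) = 3
(r2,c2) = 4
(r3,c4) = 2
(r5,c2) = 1
(r5,c4) = 5
(r1,c2) = 2
(r1,c4) = 1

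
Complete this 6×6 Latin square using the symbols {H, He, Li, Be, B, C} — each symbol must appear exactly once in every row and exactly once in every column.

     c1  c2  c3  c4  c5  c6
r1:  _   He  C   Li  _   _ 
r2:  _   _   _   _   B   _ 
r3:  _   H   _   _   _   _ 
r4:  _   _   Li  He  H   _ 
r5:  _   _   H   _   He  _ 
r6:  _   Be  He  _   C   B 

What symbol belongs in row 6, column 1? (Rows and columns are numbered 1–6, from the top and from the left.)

Li

row 1 has {He,Li,C}; column 5 has {H,He,B,C} — only Be is left for (r1,c5).
row 1 has {He,Li,Be,C}; column 6 has {B} — only H is left for (r1,c6).
row 2 has {B}; column 3 has {H,He,Li,C} — only Be is left for (r2,c3).
row 3 has {H}; column 3 has {H,He,Li,Be,C} — only B is left for (r3,c3).
row 3 has {H,B}; column 5 has {H,He,Be,B,C} — only Li is left for (r3,c5).
row 6 has {He,Be,B,C}; column 4 has {He,Li} — only H is left for (r6,c4).
row 1 has {H,He,Li,Be,C}; column 1 is empty so far — only B is left for (r1,c1).
row 2 has {Be,B}; column 4 has {H,He,Li} — only C is left for (r2,c4).
row 3 has {H,Li,B}; column 4 has {H,He,Li,C} — only Be is left for (r3,c4).
row 5 has {H,He}; column 4 has {H,He,Li,Be,C} — only B is left for (r5,c4).
row 6 has {H,He,Be,B,C}; column 1 has {B} — only Li is left for (r6,c1).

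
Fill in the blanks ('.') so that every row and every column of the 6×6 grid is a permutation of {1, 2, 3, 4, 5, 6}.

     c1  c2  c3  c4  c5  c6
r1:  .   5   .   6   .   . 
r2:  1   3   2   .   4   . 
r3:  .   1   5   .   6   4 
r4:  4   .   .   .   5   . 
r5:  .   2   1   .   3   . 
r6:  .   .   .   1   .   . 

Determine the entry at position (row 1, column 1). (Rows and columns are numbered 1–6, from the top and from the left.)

row 2 has {1,2,3,4}; column 4 has {1,6} — only 5 is left for (r2,c4).
row 2 has {1,2,3,4,5}; column 6 has {4} — only 6 is left for (r2,c6).
row 4 has {4,5}; column 2 has {1,2,3,5} — only 6 is left for (r4,c2).
row 4 has {4,5,6}; column 3 has {1,2,5} — only 3 is left for (r4,c3).
row 4 has {3,4,5,6}; column 4 has {1,5,6} — only 2 is left for (r4,c4).
row 4 has {2,3,4,5,6}; column 6 has {4,6} — only 1 is left for (r4,c6).
row 5 has {1,2,3}; column 4 has {1,2,5,6} — only 4 is left for (r5,c4).
row 5 has {1,2,3,4}; column 6 has {1,4,6} — only 5 is left for (r5,c6).
row 6 has {1}; column 2 has {1,2,3,5,6} — only 4 is left for (r6,c2).
row 6 has {1,4}; column 3 has {1,2,3,5} — only 6 is left for (r6,c3).
row 6 has {1,4,6}; column 5 has {3,4,5,6} — only 2 is left for (r6,c5).
row 6 has {1,2,4,6}; column 6 has {1,4,5,6} — only 3 is left for (r6,c6).
row 1 has {5,6}; column 3 has {1,2,3,5,6} — only 4 is left for (r1,c3).
row 1 has {4,5,6}; column 5 has {2,3,4,5,6} — only 1 is left for (r1,c5).
row 1 has {1,4,5,6}; column 6 has {1,3,4,5,6} — only 2 is left for (r1,c6).
row 3 has {1,4,5,6}; column 4 has {1,2,4,5,6} — only 3 is left for (r3,c4).
row 5 has {1,2,3,4,5}; column 1 has {1,4} — only 6 is left for (r5,c1).
row 6 has {1,2,3,4,6}; column 1 has {1,4,6} — only 5 is left for (r6,c1).
row 1 has {1,2,4,5,6}; column 1 has {1,4,5,6} — only 3 is left for (r1,c1).

3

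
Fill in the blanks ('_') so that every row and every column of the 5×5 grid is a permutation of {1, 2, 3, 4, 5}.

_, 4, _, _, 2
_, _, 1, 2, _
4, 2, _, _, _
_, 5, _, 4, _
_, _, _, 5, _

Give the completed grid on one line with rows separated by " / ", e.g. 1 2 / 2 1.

1 4 5 3 2 / 5 3 1 2 4 / 4 2 3 1 5 / 3 5 2 4 1 / 2 1 4 5 3

Cell (r2,c2): row 2 has {1,2}; column 2 has {2,4,5} → 3.
Cell (r5,c2): row 5 has {5}; column 2 has {2,3,4,5} → 1.
Cell (r2,c1): row 2 has {1,2,3}; column 1 has {4} → 5.
Cell (r2,c5): row 2 has {1,2,3,5}; column 5 has {2} → 4.
Cell (r5,c5): row 5 has {1,5}; column 5 has {2,4} → 3.
Cell (r4,c5): row 4 has {4,5}; column 5 has {2,3,4} → 1.
Cell (r5,c1): row 5 has {1,3,5}; column 1 has {4,5} → 2.
Cell (r5,c3): row 5 has {1,2,3,5}; column 3 has {1} → 4.
Cell (r3,c5): row 3 has {2,4}; column 5 has {1,2,3,4} → 5.
Cell (r4,c1): row 4 has {1,4,5}; column 1 has {2,4,5} → 3.
Cell (r4,c3): row 4 has {1,3,4,5}; column 3 has {1,4} → 2.
Cell (r1,c1): row 1 has {2,4}; column 1 has {2,3,4,5} → 1.
Cell (r1,c4): row 1 has {1,2,4}; column 4 has {2,4,5} → 3.
Cell (r3,c3): row 3 has {2,4,5}; column 3 has {1,2,4} → 3.
Cell (r3,c4): row 3 has {2,3,4,5}; column 4 has {2,3,4,5} → 1.
Cell (r1,c3): row 1 has {1,2,3,4}; column 3 has {1,2,3,4} → 5.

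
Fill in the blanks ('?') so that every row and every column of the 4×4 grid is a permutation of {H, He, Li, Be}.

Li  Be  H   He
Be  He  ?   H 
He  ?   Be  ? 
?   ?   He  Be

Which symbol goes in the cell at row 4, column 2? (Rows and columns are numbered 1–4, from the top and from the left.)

At row 2, column 3: row 2 has {H,He,Be}; column 3 has {H,He,Be}; that leaves Li.
At row 3, column 4: row 3 has {He,Be}; column 4 has {H,He,Be}; that leaves Li.
At row 4, column 1: row 4 has {He,Be}; column 1 has {He,Li,Be}; that leaves H.
At row 4, column 2: row 4 has {H,He,Be}; column 2 has {He,Be}; that leaves Li.

Li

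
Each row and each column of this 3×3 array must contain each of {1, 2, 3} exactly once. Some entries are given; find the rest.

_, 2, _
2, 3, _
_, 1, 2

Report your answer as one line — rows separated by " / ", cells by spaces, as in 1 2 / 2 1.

1 2 3 / 2 3 1 / 3 1 2

row 2 has {2,3}; column 3 has {2} — only 1 is left for (r2,c3).
row 3 has {1,2}; column 1 has {2} — only 3 is left for (r3,c1).
row 1 has {2}; column 1 has {2,3} — only 1 is left for (r1,c1).
row 1 has {1,2}; column 3 has {1,2} — only 3 is left for (r1,c3).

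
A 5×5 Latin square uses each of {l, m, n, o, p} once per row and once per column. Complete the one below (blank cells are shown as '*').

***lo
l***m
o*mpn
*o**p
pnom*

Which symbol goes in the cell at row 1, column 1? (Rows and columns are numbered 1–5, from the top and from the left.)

n

row 2 has {l,m}; column 2 has {n,o} — only p is left for (r2,c2).
row 2 has {l,m,p}; column 3 has {m,o} — only n is left for (r2,c3).
row 2 has {l,m,n,p}; column 4 has {l,m,p} — only o is left for (r2,c4).
row 3 has {m,n,o,p}; column 2 has {n,o,p} — only l is left for (r3,c2).
row 4 has {o,p}; column 3 has {m,n,o} — only l is left for (r4,c3).
row 4 has {l,o,p}; column 4 has {l,m,o,p} — only n is left for (r4,c4).
row 5 has {m,n,o,p}; column 5 has {m,n,o,p} — only l is left for (r5,c5).
row 1 has {l,o}; column 2 has {l,n,o,p} — only m is left for (r1,c2).
row 1 has {l,m,o}; column 3 has {l,m,n,o} — only p is left for (r1,c3).
row 4 has {l,n,o,p}; column 1 has {l,o,p} — only m is left for (r4,c1).
row 1 has {l,m,o,p}; column 1 has {l,m,o,p} — only n is left for (r1,c1).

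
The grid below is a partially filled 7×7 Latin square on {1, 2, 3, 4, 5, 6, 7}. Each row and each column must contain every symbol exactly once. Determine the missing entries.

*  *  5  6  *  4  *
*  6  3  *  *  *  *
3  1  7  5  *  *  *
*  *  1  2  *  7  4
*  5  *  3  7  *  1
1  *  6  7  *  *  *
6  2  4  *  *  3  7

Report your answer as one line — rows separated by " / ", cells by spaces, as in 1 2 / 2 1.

(r4,c1) = 5
(r4,c2) = 3
(r4,c5) = 6
(r5,c3) = 2
(r5,c6) = 6
(r6,c2) = 4
(r7,c4) = 1
(r7,c5) = 5
(r1,c2) = 7
(r2,c4) = 4
(r3,c6) = 2
(r3,c7) = 6
(r5,c1) = 4
(r6,c6) = 5
(r1,c1) = 2
(r1,c7) = 3
(r2,c1) = 7
(r2,c6) = 1
(r3,c5) = 4
(r6,c7) = 2
(r1,c5) = 1
(r2,c5) = 2
(r2,c7) = 5
(r6,c5) = 3

2 7 5 6 1 4 3 / 7 6 3 4 2 1 5 / 3 1 7 5 4 2 6 / 5 3 1 2 6 7 4 / 4 5 2 3 7 6 1 / 1 4 6 7 3 5 2 / 6 2 4 1 5 3 7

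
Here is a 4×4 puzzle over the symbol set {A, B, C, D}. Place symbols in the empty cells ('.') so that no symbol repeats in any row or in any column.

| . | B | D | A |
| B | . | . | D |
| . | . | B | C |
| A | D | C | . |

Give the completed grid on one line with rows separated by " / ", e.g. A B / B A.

(r1,c1): row 1 has {A,B,D}; column 1 has {A,B}, so it must be C.
(r2,c3): row 2 has {B,D}; column 3 has {B,C,D}, so it must be A.
(r3,c1): row 3 has {B,C}; column 1 has {A,B,C}, so it must be D.
(r3,c2): row 3 has {B,C,D}; column 2 has {B,D}, so it must be A.
(r4,c4): row 4 has {A,C,D}; column 4 has {A,C,D}, so it must be B.
(r2,c2): row 2 has {A,B,D}; column 2 has {A,B,D}, so it must be C.

C B D A / B C A D / D A B C / A D C B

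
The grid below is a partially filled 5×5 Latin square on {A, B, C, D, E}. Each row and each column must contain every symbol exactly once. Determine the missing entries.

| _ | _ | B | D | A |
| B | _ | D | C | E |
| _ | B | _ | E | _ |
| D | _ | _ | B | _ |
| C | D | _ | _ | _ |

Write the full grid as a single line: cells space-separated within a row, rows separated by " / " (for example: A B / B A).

(r1,c1) = E
(r1,c2) = C
(r2,c2) = A
(r3,c1) = A
(r3,c3) = C
(r3,c5) = D
(r4,c2) = E
(r4,c3) = A
(r4,c5) = C
(r5,c3) = E
(r5,c4) = A
(r5,c5) = B

E C B D A / B A D C E / A B C E D / D E A B C / C D E A B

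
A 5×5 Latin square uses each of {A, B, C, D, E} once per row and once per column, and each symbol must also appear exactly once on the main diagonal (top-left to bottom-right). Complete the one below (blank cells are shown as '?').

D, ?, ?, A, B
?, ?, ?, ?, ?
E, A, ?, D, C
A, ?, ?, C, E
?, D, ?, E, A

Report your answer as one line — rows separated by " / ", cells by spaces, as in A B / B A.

D C E A B / C E A B D / E A B D C / A B D C E / B D C E A

(r2,c4): row 2 is empty so far; column 4 has {A,C,D,E}, so it must be B.
(r2,c5): row 2 has {B}; column 5 has {A,B,C,E}, so it must be D.
(r3,c3): row 3 has {A,C,D,E}; column 3 is empty so far; the diagonal has {A,C,D}, so it must be B.
(r4,c2): row 4 has {A,C,E}; column 2 has {A,D}, so it must be B.
(r4,c3): row 4 has {A,B,C,E}; column 3 has {B}, so it must be D.
(r5,c3): row 5 has {A,D,E}; column 3 has {B,D}, so it must be C.
(r1,c3): row 1 has {A,B,D}; column 3 has {B,C,D}, so it must be E.
(r2,c1): row 2 has {B,D}; column 1 has {A,D,E}, so it must be C.
(r2,c2): row 2 has {B,C,D}; column 2 has {A,B,D}; the diagonal has {A,B,C,D}, so it must be E.
(r2,c3): row 2 has {B,C,D,E}; column 3 has {B,C,D,E}, so it must be A.
(r5,c1): row 5 has {A,C,D,E}; column 1 has {A,C,D,E}, so it must be B.
(r1,c2): row 1 has {A,B,D,E}; column 2 has {A,B,D,E}, so it must be C.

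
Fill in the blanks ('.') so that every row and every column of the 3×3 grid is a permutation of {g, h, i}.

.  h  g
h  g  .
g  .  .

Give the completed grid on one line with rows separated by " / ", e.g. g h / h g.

i h g / h g i / g i h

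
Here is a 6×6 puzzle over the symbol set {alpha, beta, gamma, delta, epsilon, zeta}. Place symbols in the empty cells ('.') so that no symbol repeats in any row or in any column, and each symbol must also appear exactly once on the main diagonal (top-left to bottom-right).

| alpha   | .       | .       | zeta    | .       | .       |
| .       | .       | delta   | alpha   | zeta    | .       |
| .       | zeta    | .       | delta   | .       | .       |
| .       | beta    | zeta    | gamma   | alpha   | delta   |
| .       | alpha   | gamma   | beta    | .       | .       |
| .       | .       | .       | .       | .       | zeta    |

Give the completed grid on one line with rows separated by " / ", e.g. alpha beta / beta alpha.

(r2,c2) = epsilon
(r3,c3) = beta
(r4,c1) = epsilon
(r5,c5) = delta
(r5,c6) = epsilon
(r6,c4) = epsilon
(r1,c3) = epsilon
(r3,c1) = gamma
(r3,c5) = epsilon
(r3,c6) = alpha
(r5,c1) = zeta
(r6,c3) = alpha
(r2,c1) = beta
(r2,c6) = gamma
(r6,c1) = delta
(r6,c2) = gamma
(r6,c5) = beta
(r1,c2) = delta
(r1,c5) = gamma
(r1,c6) = beta

alpha delta epsilon zeta gamma beta / beta epsilon delta alpha zeta gamma / gamma zeta beta delta epsilon alpha / epsilon beta zeta gamma alpha delta / zeta alpha gamma beta delta epsilon / delta gamma alpha epsilon beta zeta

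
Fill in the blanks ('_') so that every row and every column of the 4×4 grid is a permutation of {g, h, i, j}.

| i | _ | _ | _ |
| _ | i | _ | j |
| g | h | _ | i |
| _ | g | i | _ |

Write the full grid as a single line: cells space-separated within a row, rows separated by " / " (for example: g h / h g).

i j h g / h i g j / g h j i / j g i h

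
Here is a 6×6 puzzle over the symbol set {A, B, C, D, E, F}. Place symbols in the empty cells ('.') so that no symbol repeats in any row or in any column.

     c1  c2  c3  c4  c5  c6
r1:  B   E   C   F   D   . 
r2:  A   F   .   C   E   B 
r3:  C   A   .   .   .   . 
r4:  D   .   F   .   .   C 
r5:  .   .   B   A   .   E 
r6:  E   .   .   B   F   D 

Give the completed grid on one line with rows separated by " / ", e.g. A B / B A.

B E C F D A / A F D C E B / C A E D B F / D B F E A C / F D B A C E / E C A B F D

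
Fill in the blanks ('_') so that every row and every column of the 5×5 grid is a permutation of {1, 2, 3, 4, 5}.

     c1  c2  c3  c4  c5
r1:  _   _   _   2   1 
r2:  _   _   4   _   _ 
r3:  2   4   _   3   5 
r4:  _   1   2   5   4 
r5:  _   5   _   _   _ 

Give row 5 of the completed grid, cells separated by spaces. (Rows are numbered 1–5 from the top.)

(r1,c2): row 1 has {1,2}; column 2 has {1,4,5}, so it must be 3.
(r1,c3): row 1 has {1,2,3}; column 3 has {2,4}, so it must be 5.
(r2,c2): row 2 has {4}; column 2 has {1,3,4,5}, so it must be 2.
(r2,c4): row 2 has {2,4}; column 4 has {2,3,5}, so it must be 1.
(r2,c5): row 2 has {1,2,4}; column 5 has {1,4,5}, so it must be 3.
(r3,c3): row 3 has {2,3,4,5}; column 3 has {2,4,5}, so it must be 1.
(r4,c1): row 4 has {1,2,4,5}; column 1 has {2}, so it must be 3.
(r5,c3): row 5 has {5}; column 3 has {1,2,4,5}, so it must be 3.
(r5,c4): row 5 has {3,5}; column 4 has {1,2,3,5}, so it must be 4.
(r5,c5): row 5 has {3,4,5}; column 5 has {1,3,4,5}, so it must be 2.
(r1,c1): row 1 has {1,2,3,5}; column 1 has {2,3}, so it must be 4.
(r2,c1): row 2 has {1,2,3,4}; column 1 has {2,3,4}, so it must be 5.
(r5,c1): row 5 has {2,3,4,5}; column 1 has {2,3,4,5}, so it must be 1.

1 5 3 4 2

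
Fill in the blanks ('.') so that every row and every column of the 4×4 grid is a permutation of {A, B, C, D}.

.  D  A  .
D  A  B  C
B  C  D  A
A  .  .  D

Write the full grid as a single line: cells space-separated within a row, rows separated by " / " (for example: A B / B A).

C D A B / D A B C / B C D A / A B C D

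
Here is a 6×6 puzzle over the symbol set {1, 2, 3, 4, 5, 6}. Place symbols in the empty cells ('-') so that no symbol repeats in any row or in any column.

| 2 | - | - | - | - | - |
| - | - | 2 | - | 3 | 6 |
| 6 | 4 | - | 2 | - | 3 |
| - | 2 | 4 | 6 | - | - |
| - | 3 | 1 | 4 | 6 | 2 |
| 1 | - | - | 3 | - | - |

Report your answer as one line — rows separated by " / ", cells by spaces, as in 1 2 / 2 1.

2 6 3 1 4 5 / 4 1 2 5 3 6 / 6 4 5 2 1 3 / 3 2 4 6 5 1 / 5 3 1 4 6 2 / 1 5 6 3 2 4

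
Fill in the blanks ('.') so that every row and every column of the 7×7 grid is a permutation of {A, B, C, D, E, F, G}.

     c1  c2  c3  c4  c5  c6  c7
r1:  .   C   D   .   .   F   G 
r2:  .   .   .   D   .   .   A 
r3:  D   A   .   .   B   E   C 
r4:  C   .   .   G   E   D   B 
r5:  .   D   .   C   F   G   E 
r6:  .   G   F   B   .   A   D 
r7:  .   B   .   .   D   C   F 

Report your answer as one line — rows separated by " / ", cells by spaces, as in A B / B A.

B C D E A F G / F E C D G B A / D A G F B E C / C F A G E D B / A D B C F G E / E G F B C A D / G B E A D C F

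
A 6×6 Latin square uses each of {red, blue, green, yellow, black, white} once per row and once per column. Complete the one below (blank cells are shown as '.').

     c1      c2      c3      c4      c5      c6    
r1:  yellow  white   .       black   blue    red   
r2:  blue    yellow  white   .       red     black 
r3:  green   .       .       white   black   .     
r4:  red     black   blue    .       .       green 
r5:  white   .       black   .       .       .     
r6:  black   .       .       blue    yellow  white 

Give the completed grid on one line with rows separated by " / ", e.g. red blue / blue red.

yellow white green black blue red / blue yellow white green red black / green red yellow white black blue / red black blue yellow white green / white blue black red green yellow / black green red blue yellow white

Cell (r1,c3): row 1 has {red,blue,yellow,black,white}; column 3 has {blue,black,white} → green.
Cell (r2,c4): row 2 has {red,blue,yellow,black,white}; column 4 has {blue,black,white} → green.
Cell (r4,c4): row 4 has {red,blue,green,black}; column 4 has {blue,green,black,white} → yellow.
Cell (r4,c5): row 4 has {red,blue,green,yellow,black}; column 5 has {red,blue,yellow,black} → white.
Cell (r5,c4): row 5 has {black,white}; column 4 has {blue,green,yellow,black,white} → red.
Cell (r5,c5): row 5 has {red,black,white}; column 5 has {red,blue,yellow,black,white} → green.
Cell (r6,c3): row 6 has {blue,yellow,black,white}; column 3 has {blue,green,black,white} → red.
Cell (r3,c3): row 3 has {green,black,white}; column 3 has {red,blue,green,black,white} → yellow.
Cell (r3,c6): row 3 has {green,yellow,black,white}; column 6 has {red,green,black,white} → blue.
Cell (r5,c2): row 5 has {red,green,black,white}; column 2 has {yellow,black,white} → blue.
Cell (r5,c6): row 5 has {red,blue,green,black,white}; column 6 has {red,blue,green,black,white} → yellow.
Cell (r6,c2): row 6 has {red,blue,yellow,black,white}; column 2 has {blue,yellow,black,white} → green.
Cell (r3,c2): row 3 has {blue,green,yellow,black,white}; column 2 has {blue,green,yellow,black,white} → red.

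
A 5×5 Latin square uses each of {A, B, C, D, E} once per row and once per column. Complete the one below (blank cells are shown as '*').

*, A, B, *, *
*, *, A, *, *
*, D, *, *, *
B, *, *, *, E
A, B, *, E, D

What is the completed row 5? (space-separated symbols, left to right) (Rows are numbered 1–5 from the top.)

A B C E D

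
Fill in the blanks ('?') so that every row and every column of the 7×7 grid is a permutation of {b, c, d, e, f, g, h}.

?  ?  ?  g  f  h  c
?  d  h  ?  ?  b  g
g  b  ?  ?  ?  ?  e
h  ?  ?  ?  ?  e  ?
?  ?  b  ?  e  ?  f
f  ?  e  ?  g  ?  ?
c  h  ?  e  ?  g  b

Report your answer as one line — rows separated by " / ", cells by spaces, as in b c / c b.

b e d g f h c / e d h f c b g / g b c d h f e / h f g c b e d / d g b h e c f / f c e b g d h / c h f e d g b

Cell (r1,c2): row 1 has {c,f,g,h}; column 2 has {b,d,h} → e.
Cell (r1,c3): row 1 has {c,e,f,g,h}; column 3 has {b,e,h} → d.
Cell (r2,c1): row 2 has {b,d,g,h}; column 1 has {c,f,g,h} → e.
Cell (r2,c5): row 2 has {b,d,e,g,h}; column 5 has {e,f,g} → c.
Cell (r4,c7): row 4 has {e,h}; column 7 has {b,c,e,f,g} → d.
Cell (r5,c1): row 5 has {b,e,f}; column 1 has {c,e,f,g,h} → d.
Cell (r5,c6): row 5 has {b,d,e,f}; column 6 has {b,e,g,h} → c.
Cell (r6,c2): row 6 has {e,f,g}; column 2 has {b,d,e,h} → c.
Cell (r6,c6): row 6 has {c,e,f,g}; column 6 has {b,c,e,g,h} → d.
Cell (r6,c7): row 6 has {c,d,e,f,g}; column 7 has {b,c,d,e,f,g} → h.
Cell (r7,c3): row 7 has {b,c,e,g,h}; column 3 has {b,d,e,h} → f.
Cell (r7,c5): row 7 has {b,c,e,f,g,h}; column 5 has {c,e,f,g} → d.
Cell (r1,c1): row 1 has {c,d,e,f,g,h}; column 1 has {c,d,e,f,g,h} → b.
Cell (r2,c4): row 2 has {b,c,d,e,g,h}; column 4 has {e,g} → f.
Cell (r3,c3): row 3 has {b,e,g}; column 3 has {b,d,e,f,h} → c.
Cell (r3,c5): row 3 has {b,c,e,g}; column 5 has {c,d,e,f,g} → h.
Cell (r3,c6): row 3 has {b,c,e,g,h}; column 6 has {b,c,d,e,g,h} → f.
Cell (r4,c3): row 4 has {d,e,h}; column 3 has {b,c,d,e,f,h} → g.
Cell (r4,c5): row 4 has {d,e,g,h}; column 5 has {c,d,e,f,g,h} → b.
Cell (r5,c2): row 5 has {b,c,d,e,f}; column 2 has {b,c,d,e,h} → g.
Cell (r5,c4): row 5 has {b,c,d,e,f,g}; column 4 has {e,f,g} → h.
Cell (r6,c4): row 6 has {c,d,e,f,g,h}; column 4 has {e,f,g,h} → b.
Cell (r3,c4): row 3 has {b,c,e,f,g,h}; column 4 has {b,e,f,g,h} → d.
Cell (r4,c2): row 4 has {b,d,e,g,h}; column 2 has {b,c,d,e,g,h} → f.
Cell (r4,c4): row 4 has {b,d,e,f,g,h}; column 4 has {b,d,e,f,g,h} → c.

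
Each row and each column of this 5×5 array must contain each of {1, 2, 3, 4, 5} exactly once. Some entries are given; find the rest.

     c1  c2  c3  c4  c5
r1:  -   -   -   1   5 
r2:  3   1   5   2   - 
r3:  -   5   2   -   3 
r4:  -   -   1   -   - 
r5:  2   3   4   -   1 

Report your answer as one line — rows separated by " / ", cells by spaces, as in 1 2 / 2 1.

(r1,c1): row 1 has {1,5}; column 1 has {2,3}, so it must be 4.
(r1,c2): row 1 has {1,4,5}; column 2 has {1,3,5}, so it must be 2.
(r1,c3): row 1 has {1,2,4,5}; column 3 has {1,2,4,5}, so it must be 3.
(r2,c5): row 2 has {1,2,3,5}; column 5 has {1,3,5}, so it must be 4.
(r3,c1): row 3 has {2,3,5}; column 1 has {2,3,4}, so it must be 1.
(r3,c4): row 3 has {1,2,3,5}; column 4 has {1,2}, so it must be 4.
(r4,c1): row 4 has {1}; column 1 has {1,2,3,4}, so it must be 5.
(r4,c2): row 4 has {1,5}; column 2 has {1,2,3,5}, so it must be 4.
(r4,c4): row 4 has {1,4,5}; column 4 has {1,2,4}, so it must be 3.
(r4,c5): row 4 has {1,3,4,5}; column 5 has {1,3,4,5}, so it must be 2.
(r5,c4): row 5 has {1,2,3,4}; column 4 has {1,2,3,4}, so it must be 5.

4 2 3 1 5 / 3 1 5 2 4 / 1 5 2 4 3 / 5 4 1 3 2 / 2 3 4 5 1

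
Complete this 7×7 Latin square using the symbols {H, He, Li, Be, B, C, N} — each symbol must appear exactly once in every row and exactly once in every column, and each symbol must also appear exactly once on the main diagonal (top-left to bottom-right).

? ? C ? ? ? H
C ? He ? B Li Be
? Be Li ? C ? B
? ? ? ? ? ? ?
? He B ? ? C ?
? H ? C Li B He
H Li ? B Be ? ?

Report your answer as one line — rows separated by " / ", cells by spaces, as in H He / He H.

Be B C Li He N H / C N He H B Li Be / He Be Li N C H B / B C H He N Be Li / Li He B Be H C N / N H Be C Li B He / H Li N B Be He C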